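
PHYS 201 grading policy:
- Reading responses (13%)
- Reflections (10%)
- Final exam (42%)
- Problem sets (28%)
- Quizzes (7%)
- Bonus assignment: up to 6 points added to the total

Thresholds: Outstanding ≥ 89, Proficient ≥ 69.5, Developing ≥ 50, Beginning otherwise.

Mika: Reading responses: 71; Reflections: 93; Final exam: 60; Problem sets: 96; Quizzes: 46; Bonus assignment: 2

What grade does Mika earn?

Proficient

Weighted total:
  Reading responses 71 × 0.13 = 9.23
  Reflections 93 × 0.1 = 9.3
  Final exam 60 × 0.42 = 25.2
  Problem sets 96 × 0.28 = 26.88
  Quizzes 46 × 0.07 = 3.22
Sum = 73.83
Bonus assignment: 73.83 + 2 = 75.83
75.83 is ≥ 69.5 and < 89 → Proficient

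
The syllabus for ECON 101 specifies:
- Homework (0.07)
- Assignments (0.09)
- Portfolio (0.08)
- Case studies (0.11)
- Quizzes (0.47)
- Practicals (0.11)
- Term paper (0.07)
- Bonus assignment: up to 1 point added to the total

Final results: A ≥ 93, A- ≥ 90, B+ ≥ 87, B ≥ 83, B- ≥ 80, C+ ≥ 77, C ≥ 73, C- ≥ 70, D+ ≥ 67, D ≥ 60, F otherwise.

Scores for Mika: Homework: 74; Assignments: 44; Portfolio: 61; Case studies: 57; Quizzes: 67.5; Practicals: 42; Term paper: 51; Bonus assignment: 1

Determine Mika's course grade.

Weighted total:
  Homework 74 × 0.07 = 5.18
  Assignments 44 × 0.09 = 3.96
  Portfolio 61 × 0.08 = 4.88
  Case studies 57 × 0.11 = 6.27
  Quizzes 67.5 × 0.47 = 31.725
  Practicals 42 × 0.11 = 4.62
  Term paper 51 × 0.07 = 3.57
Sum = 60.205
Bonus assignment: 60.205 + 1 = 61.205
61.205 is ≥ 60 and < 67 → D

D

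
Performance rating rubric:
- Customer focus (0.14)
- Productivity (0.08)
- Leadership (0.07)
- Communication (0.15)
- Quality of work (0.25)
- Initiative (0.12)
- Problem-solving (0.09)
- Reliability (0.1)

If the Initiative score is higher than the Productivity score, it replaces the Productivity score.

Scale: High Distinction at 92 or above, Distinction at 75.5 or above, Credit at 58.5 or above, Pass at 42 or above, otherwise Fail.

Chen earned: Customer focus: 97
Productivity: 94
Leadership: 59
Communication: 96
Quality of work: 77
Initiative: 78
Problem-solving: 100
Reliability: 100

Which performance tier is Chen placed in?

Distinction

Initiative (78) ≤ Productivity (94), so Productivity stays at 94.
Weighted total:
  Customer focus 97 × 0.14 = 13.58
  Productivity 94 × 0.08 = 7.52
  Leadership 59 × 0.07 = 4.13
  Communication 96 × 0.15 = 14.4
  Quality of work 77 × 0.25 = 19.25
  Initiative 78 × 0.12 = 9.36
  Problem-solving 100 × 0.09 = 9
  Reliability 100 × 0.1 = 10
Sum = 87.24
87.24 is ≥ 75.5 and < 92 → Distinction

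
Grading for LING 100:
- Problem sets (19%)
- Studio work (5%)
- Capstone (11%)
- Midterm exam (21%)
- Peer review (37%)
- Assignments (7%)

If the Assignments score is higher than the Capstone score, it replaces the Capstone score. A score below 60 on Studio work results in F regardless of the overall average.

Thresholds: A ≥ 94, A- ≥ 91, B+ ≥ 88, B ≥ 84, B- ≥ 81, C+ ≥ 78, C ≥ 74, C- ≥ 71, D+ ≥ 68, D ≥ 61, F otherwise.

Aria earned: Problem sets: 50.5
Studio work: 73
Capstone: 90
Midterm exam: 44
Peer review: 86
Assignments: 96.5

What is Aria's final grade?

C-

Assignments (96.5) > Capstone (90), so Capstone counts as 96.5.
Studio work score 73 ≥ 60: minimum met.
Weighted total:
  Problem sets 50.5 × 0.19 = 9.595
  Studio work 73 × 0.05 = 3.65
  Capstone 96.5 × 0.11 = 10.615
  Midterm exam 44 × 0.21 = 9.24
  Peer review 86 × 0.37 = 31.82
  Assignments 96.5 × 0.07 = 6.755
Sum = 71.675
71.675 is ≥ 71 and < 74 → C-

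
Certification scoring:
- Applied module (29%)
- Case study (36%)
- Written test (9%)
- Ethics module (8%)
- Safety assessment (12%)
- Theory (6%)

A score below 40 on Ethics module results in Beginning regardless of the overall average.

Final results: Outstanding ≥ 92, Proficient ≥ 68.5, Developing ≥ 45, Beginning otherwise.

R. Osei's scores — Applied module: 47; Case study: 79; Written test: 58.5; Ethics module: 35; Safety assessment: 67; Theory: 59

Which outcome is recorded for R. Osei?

Ethics module score 35 < 40: minimum not met.
Weighted total:
  Applied module 47 × 0.29 = 13.63
  Case study 79 × 0.36 = 28.44
  Written test 58.5 × 0.09 = 5.265
  Ethics module 35 × 0.08 = 2.8
  Safety assessment 67 × 0.12 = 8.04
  Theory 59 × 0.06 = 3.54
Sum = 61.715
Because the Ethics module minimum was not met, the result is Beginning.

Beginning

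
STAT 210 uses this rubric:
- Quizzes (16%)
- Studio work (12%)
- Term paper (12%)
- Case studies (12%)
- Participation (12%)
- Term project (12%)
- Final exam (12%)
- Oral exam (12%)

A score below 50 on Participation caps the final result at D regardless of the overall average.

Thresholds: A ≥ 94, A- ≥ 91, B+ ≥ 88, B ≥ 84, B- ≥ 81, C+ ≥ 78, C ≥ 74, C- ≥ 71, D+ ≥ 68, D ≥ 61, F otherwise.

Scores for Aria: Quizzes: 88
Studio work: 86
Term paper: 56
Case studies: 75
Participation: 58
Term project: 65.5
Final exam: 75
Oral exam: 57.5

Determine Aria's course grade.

D+

Participation score 58 ≥ 50: minimum met.
Weighted total:
  Quizzes 88 × 0.16 = 14.08
  Studio work 86 × 0.12 = 10.32
  Term paper 56 × 0.12 = 6.72
  Case studies 75 × 0.12 = 9
  Participation 58 × 0.12 = 6.96
  Term project 65.5 × 0.12 = 7.86
  Final exam 75 × 0.12 = 9
  Oral exam 57.5 × 0.12 = 6.9
Sum = 70.84
70.84 is ≥ 68 and < 71 → D+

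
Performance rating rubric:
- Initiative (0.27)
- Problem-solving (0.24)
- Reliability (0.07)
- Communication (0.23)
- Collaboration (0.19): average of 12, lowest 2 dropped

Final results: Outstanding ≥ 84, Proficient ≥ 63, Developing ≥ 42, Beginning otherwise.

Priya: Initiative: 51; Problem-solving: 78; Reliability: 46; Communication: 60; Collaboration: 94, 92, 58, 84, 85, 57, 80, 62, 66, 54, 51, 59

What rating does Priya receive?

Collaboration: drop 51, 54 → average of remaining 10 = 737/10 = 73.7
Weighted total:
  Initiative 51 × 0.27 = 13.77
  Problem-solving 78 × 0.24 = 18.72
  Reliability 46 × 0.07 = 3.22
  Communication 60 × 0.23 = 13.8
  Collaboration 73.7 × 0.19 = 14.003
Sum = 63.513
63.513 is ≥ 63 and < 84 → Proficient

Proficient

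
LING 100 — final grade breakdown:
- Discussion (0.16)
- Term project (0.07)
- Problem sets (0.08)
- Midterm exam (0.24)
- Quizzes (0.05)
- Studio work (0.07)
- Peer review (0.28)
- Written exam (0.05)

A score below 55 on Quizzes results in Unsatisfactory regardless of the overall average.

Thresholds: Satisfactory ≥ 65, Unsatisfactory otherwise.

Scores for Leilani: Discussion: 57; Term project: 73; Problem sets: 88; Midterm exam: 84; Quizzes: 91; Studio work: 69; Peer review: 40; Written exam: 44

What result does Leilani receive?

Quizzes score 91 ≥ 55: minimum met.
Weighted total:
  Discussion 57 × 0.16 = 9.12
  Term project 73 × 0.07 = 5.11
  Problem sets 88 × 0.08 = 7.04
  Midterm exam 84 × 0.24 = 20.16
  Quizzes 91 × 0.05 = 4.55
  Studio work 69 × 0.07 = 4.83
  Peer review 40 × 0.28 = 11.2
  Written exam 44 × 0.05 = 2.2
Sum = 64.21
64.21 < 65 → Unsatisfactory

Unsatisfactory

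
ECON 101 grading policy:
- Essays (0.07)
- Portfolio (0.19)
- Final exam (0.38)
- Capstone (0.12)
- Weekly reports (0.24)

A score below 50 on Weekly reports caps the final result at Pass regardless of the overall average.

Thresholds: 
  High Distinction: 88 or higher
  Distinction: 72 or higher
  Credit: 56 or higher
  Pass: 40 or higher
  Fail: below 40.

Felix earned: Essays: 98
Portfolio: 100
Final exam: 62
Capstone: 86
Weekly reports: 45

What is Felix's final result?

Weekly reports score 45 < 50: minimum not met.
Weighted total:
  Essays 98 × 0.07 = 6.86
  Portfolio 100 × 0.19 = 19
  Final exam 62 × 0.38 = 23.56
  Capstone 86 × 0.12 = 10.32
  Weekly reports 45 × 0.24 = 10.8
Sum = 70.54
70.54 would be Credit; cap at Pass applies → Pass.

Pass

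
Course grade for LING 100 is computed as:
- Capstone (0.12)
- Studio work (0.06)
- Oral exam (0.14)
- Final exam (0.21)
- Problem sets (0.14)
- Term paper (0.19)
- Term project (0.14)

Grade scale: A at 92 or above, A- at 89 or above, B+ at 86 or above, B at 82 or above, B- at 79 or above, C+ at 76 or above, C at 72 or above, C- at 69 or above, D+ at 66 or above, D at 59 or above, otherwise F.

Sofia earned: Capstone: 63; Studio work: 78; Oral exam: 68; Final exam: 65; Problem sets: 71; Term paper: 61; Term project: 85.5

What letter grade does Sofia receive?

D+

Weighted total:
  Capstone 63 × 0.12 = 7.56
  Studio work 78 × 0.06 = 4.68
  Oral exam 68 × 0.14 = 9.52
  Final exam 65 × 0.21 = 13.65
  Problem sets 71 × 0.14 = 9.94
  Term paper 61 × 0.19 = 11.59
  Term project 85.5 × 0.14 = 11.97
Sum = 68.91
68.91 is ≥ 66 and < 69 → D+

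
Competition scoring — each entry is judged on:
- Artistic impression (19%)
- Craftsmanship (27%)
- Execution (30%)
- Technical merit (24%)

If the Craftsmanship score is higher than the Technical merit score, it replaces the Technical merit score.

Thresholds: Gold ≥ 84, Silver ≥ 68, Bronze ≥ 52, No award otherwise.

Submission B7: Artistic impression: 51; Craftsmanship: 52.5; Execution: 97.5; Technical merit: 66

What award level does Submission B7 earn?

Silver

Craftsmanship (52.5) ≤ Technical merit (66), so Technical merit stays at 66.
Weighted total:
  Artistic impression 51 × 0.19 = 9.69
  Craftsmanship 52.5 × 0.27 = 14.175
  Execution 97.5 × 0.3 = 29.25
  Technical merit 66 × 0.24 = 15.84
Sum = 68.955
68.955 is ≥ 68 and < 84 → Silver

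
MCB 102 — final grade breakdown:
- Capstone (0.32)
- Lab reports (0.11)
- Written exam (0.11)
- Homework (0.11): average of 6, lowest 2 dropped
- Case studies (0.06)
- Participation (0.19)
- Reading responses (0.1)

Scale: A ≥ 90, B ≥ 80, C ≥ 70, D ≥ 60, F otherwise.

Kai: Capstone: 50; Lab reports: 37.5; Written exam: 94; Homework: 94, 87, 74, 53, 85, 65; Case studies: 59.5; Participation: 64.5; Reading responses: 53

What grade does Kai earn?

Homework: drop 53, 65 → average of remaining 4 = 340/4 = 85
Weighted total:
  Capstone 50 × 0.32 = 16
  Lab reports 37.5 × 0.11 = 4.125
  Written exam 94 × 0.11 = 10.34
  Homework 85 × 0.11 = 9.35
  Case studies 59.5 × 0.06 = 3.57
  Participation 64.5 × 0.19 = 12.255
  Reading responses 53 × 0.1 = 5.3
Sum = 60.94
60.94 is ≥ 60 and < 70 → D

D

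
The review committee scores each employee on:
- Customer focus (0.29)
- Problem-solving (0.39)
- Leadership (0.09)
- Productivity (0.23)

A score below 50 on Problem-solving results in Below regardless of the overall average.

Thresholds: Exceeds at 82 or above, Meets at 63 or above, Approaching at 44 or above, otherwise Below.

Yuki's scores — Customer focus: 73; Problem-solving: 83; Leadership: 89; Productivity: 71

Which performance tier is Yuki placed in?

Meets

Problem-solving score 83 ≥ 50: minimum met.
Weighted total:
  Customer focus 73 × 0.29 = 21.17
  Problem-solving 83 × 0.39 = 32.37
  Leadership 89 × 0.09 = 8.01
  Productivity 71 × 0.23 = 16.33
Sum = 77.88
77.88 is ≥ 63 and < 82 → Meets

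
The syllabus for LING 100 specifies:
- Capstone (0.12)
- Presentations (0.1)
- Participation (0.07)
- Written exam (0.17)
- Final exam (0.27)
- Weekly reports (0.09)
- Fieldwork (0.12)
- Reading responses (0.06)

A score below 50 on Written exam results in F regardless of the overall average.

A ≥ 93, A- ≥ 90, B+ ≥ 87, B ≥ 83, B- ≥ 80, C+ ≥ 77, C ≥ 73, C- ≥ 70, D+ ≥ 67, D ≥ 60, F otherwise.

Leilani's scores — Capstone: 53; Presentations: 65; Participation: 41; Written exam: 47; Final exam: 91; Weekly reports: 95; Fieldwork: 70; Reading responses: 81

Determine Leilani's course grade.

F

Written exam score 47 < 50: minimum not met.
Weighted total:
  Capstone 53 × 0.12 = 6.36
  Presentations 65 × 0.1 = 6.5
  Participation 41 × 0.07 = 2.87
  Written exam 47 × 0.17 = 7.99
  Final exam 91 × 0.27 = 24.57
  Weekly reports 95 × 0.09 = 8.55
  Fieldwork 70 × 0.12 = 8.4
  Reading responses 81 × 0.06 = 4.86
Sum = 70.1
Because the Written exam minimum was not met, the result is F.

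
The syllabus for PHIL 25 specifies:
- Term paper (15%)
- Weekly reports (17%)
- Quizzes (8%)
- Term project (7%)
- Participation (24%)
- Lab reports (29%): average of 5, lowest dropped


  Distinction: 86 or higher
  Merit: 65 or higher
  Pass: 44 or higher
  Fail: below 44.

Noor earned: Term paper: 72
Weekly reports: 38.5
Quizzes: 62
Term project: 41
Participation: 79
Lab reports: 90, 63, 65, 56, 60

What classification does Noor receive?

Pass

Lab reports: drop 56 → average of remaining 4 = 278/4 = 69.5
Weighted total:
  Term paper 72 × 0.15 = 10.8
  Weekly reports 38.5 × 0.17 = 6.545
  Quizzes 62 × 0.08 = 4.96
  Term project 41 × 0.07 = 2.87
  Participation 79 × 0.24 = 18.96
  Lab reports 69.5 × 0.29 = 20.155
Sum = 64.29
64.29 is ≥ 44 and < 65 → Pass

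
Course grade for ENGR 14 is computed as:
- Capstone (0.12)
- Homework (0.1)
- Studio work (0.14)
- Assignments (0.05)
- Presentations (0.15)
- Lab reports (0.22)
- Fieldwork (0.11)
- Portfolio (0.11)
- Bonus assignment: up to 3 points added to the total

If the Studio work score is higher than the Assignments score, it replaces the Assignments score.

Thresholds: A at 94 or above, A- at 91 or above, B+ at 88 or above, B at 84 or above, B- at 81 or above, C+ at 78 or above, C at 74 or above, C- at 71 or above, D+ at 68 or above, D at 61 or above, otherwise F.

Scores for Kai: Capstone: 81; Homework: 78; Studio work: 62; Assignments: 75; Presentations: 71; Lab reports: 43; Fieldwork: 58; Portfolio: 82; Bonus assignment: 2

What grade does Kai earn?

D

Studio work (62) ≤ Assignments (75), so Assignments stays at 75.
Weighted total:
  Capstone 81 × 0.12 = 9.72
  Homework 78 × 0.1 = 7.8
  Studio work 62 × 0.14 = 8.68
  Assignments 75 × 0.05 = 3.75
  Presentations 71 × 0.15 = 10.65
  Lab reports 43 × 0.22 = 9.46
  Fieldwork 58 × 0.11 = 6.38
  Portfolio 82 × 0.11 = 9.02
Sum = 65.46
Bonus assignment: 65.46 + 2 = 67.46
67.46 is ≥ 61 and < 68 → D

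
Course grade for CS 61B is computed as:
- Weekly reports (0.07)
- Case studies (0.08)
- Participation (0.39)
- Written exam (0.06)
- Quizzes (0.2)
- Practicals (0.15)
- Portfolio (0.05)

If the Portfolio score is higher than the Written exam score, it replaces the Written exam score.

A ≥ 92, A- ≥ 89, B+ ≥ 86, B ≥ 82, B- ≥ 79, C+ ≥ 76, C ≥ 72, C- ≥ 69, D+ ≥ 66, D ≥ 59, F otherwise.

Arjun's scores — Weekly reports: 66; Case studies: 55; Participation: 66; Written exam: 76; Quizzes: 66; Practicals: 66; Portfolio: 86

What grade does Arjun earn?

D+

Portfolio (86) > Written exam (76), so Written exam counts as 86.
Weighted total:
  Weekly reports 66 × 0.07 = 4.62
  Case studies 55 × 0.08 = 4.4
  Participation 66 × 0.39 = 25.74
  Written exam 86 × 0.06 = 5.16
  Quizzes 66 × 0.2 = 13.2
  Practicals 66 × 0.15 = 9.9
  Portfolio 86 × 0.05 = 4.3
Sum = 67.32
67.32 is ≥ 66 and < 69 → D+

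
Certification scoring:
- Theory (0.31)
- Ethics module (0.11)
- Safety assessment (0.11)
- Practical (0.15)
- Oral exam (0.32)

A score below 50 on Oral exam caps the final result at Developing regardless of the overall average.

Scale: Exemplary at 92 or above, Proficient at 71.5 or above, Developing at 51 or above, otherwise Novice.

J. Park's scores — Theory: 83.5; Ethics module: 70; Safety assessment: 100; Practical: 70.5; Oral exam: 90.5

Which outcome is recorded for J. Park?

Oral exam score 90.5 ≥ 50: minimum met.
Weighted total:
  Theory 83.5 × 0.31 = 25.885
  Ethics module 70 × 0.11 = 7.7
  Safety assessment 100 × 0.11 = 11
  Practical 70.5 × 0.15 = 10.575
  Oral exam 90.5 × 0.32 = 28.96
Sum = 84.12
84.12 is ≥ 71.5 and < 92 → Proficient

Proficient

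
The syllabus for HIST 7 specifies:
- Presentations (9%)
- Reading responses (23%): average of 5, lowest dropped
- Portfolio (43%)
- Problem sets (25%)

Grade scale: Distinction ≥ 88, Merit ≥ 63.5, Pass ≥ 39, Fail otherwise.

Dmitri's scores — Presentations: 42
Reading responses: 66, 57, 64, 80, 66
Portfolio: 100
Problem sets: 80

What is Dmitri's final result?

Reading responses: drop 57 → average of remaining 4 = 276/4 = 69
Weighted total:
  Presentations 42 × 0.09 = 3.78
  Reading responses 69 × 0.23 = 15.87
  Portfolio 100 × 0.43 = 43
  Problem sets 80 × 0.25 = 20
Sum = 82.65
82.65 is ≥ 63.5 and < 88 → Merit

Merit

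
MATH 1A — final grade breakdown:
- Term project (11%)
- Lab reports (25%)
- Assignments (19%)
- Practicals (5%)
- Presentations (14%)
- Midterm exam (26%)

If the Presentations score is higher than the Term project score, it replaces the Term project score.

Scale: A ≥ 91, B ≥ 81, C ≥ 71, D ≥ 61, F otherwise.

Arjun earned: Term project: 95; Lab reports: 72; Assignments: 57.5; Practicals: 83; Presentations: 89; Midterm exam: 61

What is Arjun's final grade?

Presentations (89) ≤ Term project (95), so Term project stays at 95.
Weighted total:
  Term project 95 × 0.11 = 10.45
  Lab reports 72 × 0.25 = 18
  Assignments 57.5 × 0.19 = 10.925
  Practicals 83 × 0.05 = 4.15
  Presentations 89 × 0.14 = 12.46
  Midterm exam 61 × 0.26 = 15.86
Sum = 71.845
71.845 is ≥ 71 and < 81 → C

C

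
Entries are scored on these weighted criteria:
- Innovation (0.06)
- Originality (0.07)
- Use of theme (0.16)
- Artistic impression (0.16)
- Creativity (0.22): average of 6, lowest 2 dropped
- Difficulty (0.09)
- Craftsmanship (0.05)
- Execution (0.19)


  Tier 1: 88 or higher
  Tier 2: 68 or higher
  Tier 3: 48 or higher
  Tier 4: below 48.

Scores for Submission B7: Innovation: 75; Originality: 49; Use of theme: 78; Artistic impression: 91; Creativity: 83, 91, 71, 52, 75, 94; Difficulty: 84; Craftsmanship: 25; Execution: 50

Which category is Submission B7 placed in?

Tier 2

Creativity: drop 52, 71 → average of remaining 4 = 343/4 = 85.75
Weighted total:
  Innovation 75 × 0.06 = 4.5
  Originality 49 × 0.07 = 3.43
  Use of theme 78 × 0.16 = 12.48
  Artistic impression 91 × 0.16 = 14.56
  Creativity 85.75 × 0.22 = 18.865
  Difficulty 84 × 0.09 = 7.56
  Craftsmanship 25 × 0.05 = 1.25
  Execution 50 × 0.19 = 9.5
Sum = 72.145
72.145 is ≥ 68 and < 88 → Tier 2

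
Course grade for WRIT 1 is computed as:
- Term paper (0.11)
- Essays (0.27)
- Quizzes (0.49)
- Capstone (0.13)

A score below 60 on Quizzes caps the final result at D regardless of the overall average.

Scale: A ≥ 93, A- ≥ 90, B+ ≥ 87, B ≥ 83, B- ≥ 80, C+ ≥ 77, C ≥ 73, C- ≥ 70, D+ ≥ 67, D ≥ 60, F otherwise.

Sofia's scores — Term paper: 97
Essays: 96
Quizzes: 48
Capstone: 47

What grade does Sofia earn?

Quizzes score 48 < 60: minimum not met.
Weighted total:
  Term paper 97 × 0.11 = 10.67
  Essays 96 × 0.27 = 25.92
  Quizzes 48 × 0.49 = 23.52
  Capstone 47 × 0.13 = 6.11
Sum = 66.22
66.22 would be D; cap at D applies → D.

D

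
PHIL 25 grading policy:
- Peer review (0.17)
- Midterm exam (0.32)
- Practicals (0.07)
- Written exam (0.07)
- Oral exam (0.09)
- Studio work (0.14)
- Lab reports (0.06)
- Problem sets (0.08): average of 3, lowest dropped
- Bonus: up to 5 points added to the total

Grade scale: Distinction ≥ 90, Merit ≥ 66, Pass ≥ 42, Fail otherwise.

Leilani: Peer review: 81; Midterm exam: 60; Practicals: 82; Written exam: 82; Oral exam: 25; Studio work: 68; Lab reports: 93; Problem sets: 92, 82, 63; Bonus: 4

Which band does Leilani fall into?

Merit

Problem sets: drop 63 → average of remaining 2 = 174/2 = 87
Weighted total:
  Peer review 81 × 0.17 = 13.77
  Midterm exam 60 × 0.32 = 19.2
  Practicals 82 × 0.07 = 5.74
  Written exam 82 × 0.07 = 5.74
  Oral exam 25 × 0.09 = 2.25
  Studio work 68 × 0.14 = 9.52
  Lab reports 93 × 0.06 = 5.58
  Problem sets 87 × 0.08 = 6.96
Sum = 68.76
Bonus: 68.76 + 4 = 72.76
72.76 is ≥ 66 and < 90 → Merit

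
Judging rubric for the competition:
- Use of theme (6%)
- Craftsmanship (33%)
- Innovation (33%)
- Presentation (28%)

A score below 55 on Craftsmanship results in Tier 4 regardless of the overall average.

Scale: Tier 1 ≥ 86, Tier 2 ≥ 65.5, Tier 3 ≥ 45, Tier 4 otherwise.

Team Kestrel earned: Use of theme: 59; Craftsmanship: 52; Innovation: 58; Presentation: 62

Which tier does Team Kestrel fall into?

Craftsmanship score 52 < 55: minimum not met.
Weighted total:
  Use of theme 59 × 0.06 = 3.54
  Craftsmanship 52 × 0.33 = 17.16
  Innovation 58 × 0.33 = 19.14
  Presentation 62 × 0.28 = 17.36
Sum = 57.2
Because the Craftsmanship minimum was not met, the result is Tier 4.

Tier 4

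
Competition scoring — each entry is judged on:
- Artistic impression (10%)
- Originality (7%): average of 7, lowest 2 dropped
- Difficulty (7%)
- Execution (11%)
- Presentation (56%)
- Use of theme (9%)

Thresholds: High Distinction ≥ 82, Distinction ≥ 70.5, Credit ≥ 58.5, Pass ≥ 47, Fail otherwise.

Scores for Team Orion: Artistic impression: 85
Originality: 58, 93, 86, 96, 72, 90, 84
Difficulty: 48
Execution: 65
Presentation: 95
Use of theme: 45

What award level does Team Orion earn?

High Distinction

Originality: drop 58, 72 → average of remaining 5 = 449/5 = 89.8
Weighted total:
  Artistic impression 85 × 0.1 = 8.5
  Originality 89.8 × 0.07 = 6.286
  Difficulty 48 × 0.07 = 3.36
  Execution 65 × 0.11 = 7.15
  Presentation 95 × 0.56 = 53.2
  Use of theme 45 × 0.09 = 4.05
Sum = 82.546
82.546 ≥ 82 → High Distinction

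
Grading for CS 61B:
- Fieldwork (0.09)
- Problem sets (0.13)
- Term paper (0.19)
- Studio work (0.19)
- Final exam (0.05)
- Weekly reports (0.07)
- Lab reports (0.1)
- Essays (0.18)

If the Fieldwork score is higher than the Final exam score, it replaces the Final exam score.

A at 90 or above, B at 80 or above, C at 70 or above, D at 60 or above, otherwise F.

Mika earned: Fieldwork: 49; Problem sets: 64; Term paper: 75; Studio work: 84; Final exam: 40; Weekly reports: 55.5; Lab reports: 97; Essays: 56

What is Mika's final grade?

D

Fieldwork (49) > Final exam (40), so Final exam counts as 49.
Weighted total:
  Fieldwork 49 × 0.09 = 4.41
  Problem sets 64 × 0.13 = 8.32
  Term paper 75 × 0.19 = 14.25
  Studio work 84 × 0.19 = 15.96
  Final exam 49 × 0.05 = 2.45
  Weekly reports 55.5 × 0.07 = 3.885
  Lab reports 97 × 0.1 = 9.7
  Essays 56 × 0.18 = 10.08
Sum = 69.055
69.055 is ≥ 60 and < 70 → D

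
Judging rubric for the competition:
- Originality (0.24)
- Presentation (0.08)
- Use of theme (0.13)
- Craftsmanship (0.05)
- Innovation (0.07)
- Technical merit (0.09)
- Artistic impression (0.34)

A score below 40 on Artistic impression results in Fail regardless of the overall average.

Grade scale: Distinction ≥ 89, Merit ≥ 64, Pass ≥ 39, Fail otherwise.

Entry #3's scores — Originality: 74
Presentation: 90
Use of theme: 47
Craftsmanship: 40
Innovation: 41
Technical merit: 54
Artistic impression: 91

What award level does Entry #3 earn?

Merit

Artistic impression score 91 ≥ 40: minimum met.
Weighted total:
  Originality 74 × 0.24 = 17.76
  Presentation 90 × 0.08 = 7.2
  Use of theme 47 × 0.13 = 6.11
  Craftsmanship 40 × 0.05 = 2
  Innovation 41 × 0.07 = 2.87
  Technical merit 54 × 0.09 = 4.86
  Artistic impression 91 × 0.34 = 30.94
Sum = 71.74
71.74 is ≥ 64 and < 89 → Merit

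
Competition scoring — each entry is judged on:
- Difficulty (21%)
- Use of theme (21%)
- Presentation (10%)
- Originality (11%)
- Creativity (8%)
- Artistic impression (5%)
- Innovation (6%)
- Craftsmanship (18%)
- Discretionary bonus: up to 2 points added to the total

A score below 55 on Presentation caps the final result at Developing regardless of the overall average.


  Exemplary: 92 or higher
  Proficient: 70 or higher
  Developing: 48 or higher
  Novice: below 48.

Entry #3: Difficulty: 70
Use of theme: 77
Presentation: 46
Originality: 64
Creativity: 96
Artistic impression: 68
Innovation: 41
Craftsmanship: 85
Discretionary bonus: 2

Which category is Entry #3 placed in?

Presentation score 46 < 55: minimum not met.
Weighted total:
  Difficulty 70 × 0.21 = 14.7
  Use of theme 77 × 0.21 = 16.17
  Presentation 46 × 0.1 = 4.6
  Originality 64 × 0.11 = 7.04
  Creativity 96 × 0.08 = 7.68
  Artistic impression 68 × 0.05 = 3.4
  Innovation 41 × 0.06 = 2.46
  Craftsmanship 85 × 0.18 = 15.3
Sum = 71.35
Discretionary bonus: 71.35 + 2 = 73.35
73.35 would be Proficient; cap at Developing applies → Developing.

Developing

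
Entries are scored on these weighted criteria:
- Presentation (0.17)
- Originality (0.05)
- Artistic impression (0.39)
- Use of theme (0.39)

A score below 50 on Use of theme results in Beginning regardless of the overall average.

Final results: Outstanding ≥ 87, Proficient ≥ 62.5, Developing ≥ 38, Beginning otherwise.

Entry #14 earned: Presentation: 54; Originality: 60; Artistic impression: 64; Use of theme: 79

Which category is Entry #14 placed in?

Proficient

Use of theme score 79 ≥ 50: minimum met.
Weighted total:
  Presentation 54 × 0.17 = 9.18
  Originality 60 × 0.05 = 3
  Artistic impression 64 × 0.39 = 24.96
  Use of theme 79 × 0.39 = 30.81
Sum = 67.95
67.95 is ≥ 62.5 and < 87 → Proficient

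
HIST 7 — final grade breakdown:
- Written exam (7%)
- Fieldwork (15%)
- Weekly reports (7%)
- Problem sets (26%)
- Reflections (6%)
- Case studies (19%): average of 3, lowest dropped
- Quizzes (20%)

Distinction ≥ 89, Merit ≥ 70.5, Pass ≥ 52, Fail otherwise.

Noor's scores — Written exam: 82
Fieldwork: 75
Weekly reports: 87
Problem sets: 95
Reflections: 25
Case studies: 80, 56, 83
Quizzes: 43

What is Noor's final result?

Case studies: drop 56 → average of remaining 2 = 163/2 = 81.5
Weighted total:
  Written exam 82 × 0.07 = 5.74
  Fieldwork 75 × 0.15 = 11.25
  Weekly reports 87 × 0.07 = 6.09
  Problem sets 95 × 0.26 = 24.7
  Reflections 25 × 0.06 = 1.5
  Case studies 81.5 × 0.19 = 15.485
  Quizzes 43 × 0.2 = 8.6
Sum = 73.365
73.365 is ≥ 70.5 and < 89 → Merit

Merit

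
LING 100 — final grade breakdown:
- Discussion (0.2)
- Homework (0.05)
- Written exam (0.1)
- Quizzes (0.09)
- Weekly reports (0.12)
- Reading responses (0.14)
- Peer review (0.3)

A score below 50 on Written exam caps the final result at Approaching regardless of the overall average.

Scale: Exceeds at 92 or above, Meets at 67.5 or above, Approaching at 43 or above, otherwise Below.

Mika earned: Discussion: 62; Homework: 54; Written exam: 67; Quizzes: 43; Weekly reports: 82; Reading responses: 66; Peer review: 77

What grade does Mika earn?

Meets

Written exam score 67 ≥ 50: minimum met.
Weighted total:
  Discussion 62 × 0.2 = 12.4
  Homework 54 × 0.05 = 2.7
  Written exam 67 × 0.1 = 6.7
  Quizzes 43 × 0.09 = 3.87
  Weekly reports 82 × 0.12 = 9.84
  Reading responses 66 × 0.14 = 9.24
  Peer review 77 × 0.3 = 23.1
Sum = 67.85
67.85 is ≥ 67.5 and < 92 → Meets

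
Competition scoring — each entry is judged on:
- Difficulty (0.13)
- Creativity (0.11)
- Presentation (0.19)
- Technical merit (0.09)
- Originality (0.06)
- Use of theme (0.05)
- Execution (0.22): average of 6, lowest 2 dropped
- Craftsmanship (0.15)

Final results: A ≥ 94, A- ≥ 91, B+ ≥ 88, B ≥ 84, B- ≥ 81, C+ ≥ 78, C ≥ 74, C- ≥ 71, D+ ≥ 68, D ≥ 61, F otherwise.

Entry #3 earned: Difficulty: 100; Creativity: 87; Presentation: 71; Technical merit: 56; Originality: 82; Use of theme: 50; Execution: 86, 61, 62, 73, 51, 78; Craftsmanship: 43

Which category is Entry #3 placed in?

Execution: drop 51, 61 → average of remaining 4 = 299/4 = 74.75
Weighted total:
  Difficulty 100 × 0.13 = 13
  Creativity 87 × 0.11 = 9.57
  Presentation 71 × 0.19 = 13.49
  Technical merit 56 × 0.09 = 5.04
  Originality 82 × 0.06 = 4.92
  Use of theme 50 × 0.05 = 2.5
  Execution 74.75 × 0.22 = 16.445
  Craftsmanship 43 × 0.15 = 6.45
Sum = 71.415
71.415 is ≥ 71 and < 74 → C-

C-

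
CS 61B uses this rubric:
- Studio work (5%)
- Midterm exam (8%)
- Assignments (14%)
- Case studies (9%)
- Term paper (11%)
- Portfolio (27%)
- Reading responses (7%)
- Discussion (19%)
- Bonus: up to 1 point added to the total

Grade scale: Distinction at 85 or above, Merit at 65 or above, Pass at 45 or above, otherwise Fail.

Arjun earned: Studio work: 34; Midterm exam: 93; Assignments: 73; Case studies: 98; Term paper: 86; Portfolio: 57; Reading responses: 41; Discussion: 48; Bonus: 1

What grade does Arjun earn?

Weighted total:
  Studio work 34 × 0.05 = 1.7
  Midterm exam 93 × 0.08 = 7.44
  Assignments 73 × 0.14 = 10.22
  Case studies 98 × 0.09 = 8.82
  Term paper 86 × 0.11 = 9.46
  Portfolio 57 × 0.27 = 15.39
  Reading responses 41 × 0.07 = 2.87
  Discussion 48 × 0.19 = 9.12
Sum = 65.02
Bonus: 65.02 + 1 = 66.02
66.02 is ≥ 65 and < 85 → Merit

Merit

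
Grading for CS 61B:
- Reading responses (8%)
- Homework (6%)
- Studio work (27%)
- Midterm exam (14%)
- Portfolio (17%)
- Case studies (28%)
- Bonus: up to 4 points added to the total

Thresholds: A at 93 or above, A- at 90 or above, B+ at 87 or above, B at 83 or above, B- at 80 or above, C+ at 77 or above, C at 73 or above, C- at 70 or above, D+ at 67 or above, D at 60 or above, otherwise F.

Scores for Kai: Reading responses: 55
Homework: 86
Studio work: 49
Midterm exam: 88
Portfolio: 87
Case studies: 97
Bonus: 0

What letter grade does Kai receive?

C+

Weighted total:
  Reading responses 55 × 0.08 = 4.4
  Homework 86 × 0.06 = 5.16
  Studio work 49 × 0.27 = 13.23
  Midterm exam 88 × 0.14 = 12.32
  Portfolio 87 × 0.17 = 14.79
  Case studies 97 × 0.28 = 27.16
Sum = 77.06
Bonus: 77.06 + 0 = 77.06
77.06 is ≥ 77 and < 80 → C+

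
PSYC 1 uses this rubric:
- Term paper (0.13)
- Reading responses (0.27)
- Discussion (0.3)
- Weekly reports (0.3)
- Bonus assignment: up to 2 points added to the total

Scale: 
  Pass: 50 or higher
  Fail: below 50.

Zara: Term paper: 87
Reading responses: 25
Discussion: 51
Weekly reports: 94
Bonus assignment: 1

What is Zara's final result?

Pass

Weighted total:
  Term paper 87 × 0.13 = 11.31
  Reading responses 25 × 0.27 = 6.75
  Discussion 51 × 0.3 = 15.3
  Weekly reports 94 × 0.3 = 28.2
Sum = 61.56
Bonus assignment: 61.56 + 1 = 62.56
62.56 ≥ 50 → Pass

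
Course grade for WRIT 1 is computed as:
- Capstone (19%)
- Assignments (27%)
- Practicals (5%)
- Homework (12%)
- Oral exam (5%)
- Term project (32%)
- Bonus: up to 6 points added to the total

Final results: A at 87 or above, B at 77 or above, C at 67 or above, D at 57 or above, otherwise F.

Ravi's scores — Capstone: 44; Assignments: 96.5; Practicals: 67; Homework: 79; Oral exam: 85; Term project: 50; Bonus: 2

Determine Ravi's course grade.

C

Weighted total:
  Capstone 44 × 0.19 = 8.36
  Assignments 96.5 × 0.27 = 26.055
  Practicals 67 × 0.05 = 3.35
  Homework 79 × 0.12 = 9.48
  Oral exam 85 × 0.05 = 4.25
  Term project 50 × 0.32 = 16
Sum = 67.495
Bonus: 67.495 + 2 = 69.495
69.495 is ≥ 67 and < 77 → C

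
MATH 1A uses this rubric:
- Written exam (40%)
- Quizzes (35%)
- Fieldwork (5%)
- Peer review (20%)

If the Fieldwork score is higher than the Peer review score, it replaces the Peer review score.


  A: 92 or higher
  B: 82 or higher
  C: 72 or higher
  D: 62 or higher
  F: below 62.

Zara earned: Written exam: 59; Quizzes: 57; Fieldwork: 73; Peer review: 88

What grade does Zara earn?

D

Fieldwork (73) ≤ Peer review (88), so Peer review stays at 88.
Weighted total:
  Written exam 59 × 0.4 = 23.6
  Quizzes 57 × 0.35 = 19.95
  Fieldwork 73 × 0.05 = 3.65
  Peer review 88 × 0.2 = 17.6
Sum = 64.8
64.8 is ≥ 62 and < 72 → D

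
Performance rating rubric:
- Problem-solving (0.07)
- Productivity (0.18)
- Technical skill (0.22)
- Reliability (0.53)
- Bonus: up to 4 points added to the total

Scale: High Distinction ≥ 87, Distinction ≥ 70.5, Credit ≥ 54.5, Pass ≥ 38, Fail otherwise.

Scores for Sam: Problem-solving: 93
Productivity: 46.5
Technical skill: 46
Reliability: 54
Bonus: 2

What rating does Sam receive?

Weighted total:
  Problem-solving 93 × 0.07 = 6.51
  Productivity 46.5 × 0.18 = 8.37
  Technical skill 46 × 0.22 = 10.12
  Reliability 54 × 0.53 = 28.62
Sum = 53.62
Bonus: 53.62 + 2 = 55.62
55.62 is ≥ 54.5 and < 70.5 → Credit

Credit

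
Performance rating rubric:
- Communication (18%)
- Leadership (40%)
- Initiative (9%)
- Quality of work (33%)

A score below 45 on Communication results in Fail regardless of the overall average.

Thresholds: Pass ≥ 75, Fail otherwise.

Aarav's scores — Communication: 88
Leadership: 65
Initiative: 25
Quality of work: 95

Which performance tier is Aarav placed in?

Communication score 88 ≥ 45: minimum met.
Weighted total:
  Communication 88 × 0.18 = 15.84
  Leadership 65 × 0.4 = 26
  Initiative 25 × 0.09 = 2.25
  Quality of work 95 × 0.33 = 31.35
Sum = 75.44
75.44 ≥ 75 → Pass

Pass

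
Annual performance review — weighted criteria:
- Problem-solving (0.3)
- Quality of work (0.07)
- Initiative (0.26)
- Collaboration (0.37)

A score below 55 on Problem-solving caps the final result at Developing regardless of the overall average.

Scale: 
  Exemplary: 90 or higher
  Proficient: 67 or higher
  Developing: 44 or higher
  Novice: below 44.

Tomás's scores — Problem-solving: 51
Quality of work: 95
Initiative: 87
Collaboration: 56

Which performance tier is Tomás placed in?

Problem-solving score 51 < 55: minimum not met.
Weighted total:
  Problem-solving 51 × 0.3 = 15.3
  Quality of work 95 × 0.07 = 6.65
  Initiative 87 × 0.26 = 22.62
  Collaboration 56 × 0.37 = 20.72
Sum = 65.29
65.29 would be Developing; cap at Developing applies → Developing.

Developing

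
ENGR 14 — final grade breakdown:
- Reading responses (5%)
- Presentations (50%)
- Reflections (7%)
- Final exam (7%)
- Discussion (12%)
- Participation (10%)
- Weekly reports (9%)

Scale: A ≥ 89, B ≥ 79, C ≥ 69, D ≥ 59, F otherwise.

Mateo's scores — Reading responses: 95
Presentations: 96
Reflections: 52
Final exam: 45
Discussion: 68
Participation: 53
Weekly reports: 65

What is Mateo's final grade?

C

Weighted total:
  Reading responses 95 × 0.05 = 4.75
  Presentations 96 × 0.5 = 48
  Reflections 52 × 0.07 = 3.64
  Final exam 45 × 0.07 = 3.15
  Discussion 68 × 0.12 = 8.16
  Participation 53 × 0.1 = 5.3
  Weekly reports 65 × 0.09 = 5.85
Sum = 78.85
78.85 is ≥ 69 and < 79 → C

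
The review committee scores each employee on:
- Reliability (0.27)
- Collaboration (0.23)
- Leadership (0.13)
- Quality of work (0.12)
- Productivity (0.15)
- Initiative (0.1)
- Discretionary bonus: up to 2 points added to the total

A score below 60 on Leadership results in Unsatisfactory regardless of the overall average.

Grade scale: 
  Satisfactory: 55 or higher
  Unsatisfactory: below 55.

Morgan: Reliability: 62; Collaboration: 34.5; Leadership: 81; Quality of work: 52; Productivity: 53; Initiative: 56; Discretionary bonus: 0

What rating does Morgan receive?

Unsatisfactory

Leadership score 81 ≥ 60: minimum met.
Weighted total:
  Reliability 62 × 0.27 = 16.74
  Collaboration 34.5 × 0.23 = 7.935
  Leadership 81 × 0.13 = 10.53
  Quality of work 52 × 0.12 = 6.24
  Productivity 53 × 0.15 = 7.95
  Initiative 56 × 0.1 = 5.6
Sum = 54.995
Discretionary bonus: 54.995 + 0 = 54.995
54.995 < 55 → Unsatisfactory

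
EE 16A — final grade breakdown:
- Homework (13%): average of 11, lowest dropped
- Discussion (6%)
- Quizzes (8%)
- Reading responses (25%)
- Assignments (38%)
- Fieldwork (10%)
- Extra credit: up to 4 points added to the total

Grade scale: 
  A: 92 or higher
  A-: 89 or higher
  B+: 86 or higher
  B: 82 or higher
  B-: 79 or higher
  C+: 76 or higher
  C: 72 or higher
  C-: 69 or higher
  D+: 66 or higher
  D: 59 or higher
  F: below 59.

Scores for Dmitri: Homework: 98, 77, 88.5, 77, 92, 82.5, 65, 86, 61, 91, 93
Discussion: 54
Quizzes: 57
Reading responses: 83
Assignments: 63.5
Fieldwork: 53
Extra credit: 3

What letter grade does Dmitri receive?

C

Homework: drop 61 → average of remaining 10 = 850/10 = 85
Weighted total:
  Homework 85 × 0.13 = 11.05
  Discussion 54 × 0.06 = 3.24
  Quizzes 57 × 0.08 = 4.56
  Reading responses 83 × 0.25 = 20.75
  Assignments 63.5 × 0.38 = 24.13
  Fieldwork 53 × 0.1 = 5.3
Sum = 69.03
Extra credit: 69.03 + 3 = 72.03
72.03 is ≥ 72 and < 76 → C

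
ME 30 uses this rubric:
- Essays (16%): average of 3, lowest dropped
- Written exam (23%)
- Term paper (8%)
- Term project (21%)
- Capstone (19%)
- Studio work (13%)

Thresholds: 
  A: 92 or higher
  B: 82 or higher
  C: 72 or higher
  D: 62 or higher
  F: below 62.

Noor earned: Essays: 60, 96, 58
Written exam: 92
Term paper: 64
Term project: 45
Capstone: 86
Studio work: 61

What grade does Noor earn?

C

Essays: drop 58 → average of remaining 2 = 156/2 = 78
Weighted total:
  Essays 78 × 0.16 = 12.48
  Written exam 92 × 0.23 = 21.16
  Term paper 64 × 0.08 = 5.12
  Term project 45 × 0.21 = 9.45
  Capstone 86 × 0.19 = 16.34
  Studio work 61 × 0.13 = 7.93
Sum = 72.48
72.48 is ≥ 72 and < 82 → C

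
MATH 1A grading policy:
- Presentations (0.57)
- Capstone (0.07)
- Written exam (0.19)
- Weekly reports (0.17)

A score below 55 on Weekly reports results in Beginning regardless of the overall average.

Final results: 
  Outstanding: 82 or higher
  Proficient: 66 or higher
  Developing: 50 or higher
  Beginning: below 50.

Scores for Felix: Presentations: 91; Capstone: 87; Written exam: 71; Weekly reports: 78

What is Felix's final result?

Weekly reports score 78 ≥ 55: minimum met.
Weighted total:
  Presentations 91 × 0.57 = 51.87
  Capstone 87 × 0.07 = 6.09
  Written exam 71 × 0.19 = 13.49
  Weekly reports 78 × 0.17 = 13.26
Sum = 84.71
84.71 ≥ 82 → Outstanding

Outstanding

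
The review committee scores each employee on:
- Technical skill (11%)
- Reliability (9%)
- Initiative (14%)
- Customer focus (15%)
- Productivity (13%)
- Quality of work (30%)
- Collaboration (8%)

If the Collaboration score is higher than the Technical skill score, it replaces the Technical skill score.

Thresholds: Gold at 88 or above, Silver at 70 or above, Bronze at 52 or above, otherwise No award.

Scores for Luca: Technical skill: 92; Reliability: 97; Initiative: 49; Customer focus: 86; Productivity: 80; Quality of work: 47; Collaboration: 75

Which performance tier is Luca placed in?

Bronze

Collaboration (75) ≤ Technical skill (92), so Technical skill stays at 92.
Weighted total:
  Technical skill 92 × 0.11 = 10.12
  Reliability 97 × 0.09 = 8.73
  Initiative 49 × 0.14 = 6.86
  Customer focus 86 × 0.15 = 12.9
  Productivity 80 × 0.13 = 10.4
  Quality of work 47 × 0.3 = 14.1
  Collaboration 75 × 0.08 = 6
Sum = 69.11
69.11 is ≥ 52 and < 70 → Bronze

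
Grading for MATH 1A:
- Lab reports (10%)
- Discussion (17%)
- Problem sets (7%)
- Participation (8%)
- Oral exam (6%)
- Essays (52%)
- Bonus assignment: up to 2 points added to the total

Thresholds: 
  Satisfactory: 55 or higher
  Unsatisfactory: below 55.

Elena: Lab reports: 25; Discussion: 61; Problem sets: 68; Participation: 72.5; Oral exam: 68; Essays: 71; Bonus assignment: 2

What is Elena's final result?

Weighted total:
  Lab reports 25 × 0.1 = 2.5
  Discussion 61 × 0.17 = 10.37
  Problem sets 68 × 0.07 = 4.76
  Participation 72.5 × 0.08 = 5.8
  Oral exam 68 × 0.06 = 4.08
  Essays 71 × 0.52 = 36.92
Sum = 64.43
Bonus assignment: 64.43 + 2 = 66.43
66.43 ≥ 55 → Satisfactory

Satisfactory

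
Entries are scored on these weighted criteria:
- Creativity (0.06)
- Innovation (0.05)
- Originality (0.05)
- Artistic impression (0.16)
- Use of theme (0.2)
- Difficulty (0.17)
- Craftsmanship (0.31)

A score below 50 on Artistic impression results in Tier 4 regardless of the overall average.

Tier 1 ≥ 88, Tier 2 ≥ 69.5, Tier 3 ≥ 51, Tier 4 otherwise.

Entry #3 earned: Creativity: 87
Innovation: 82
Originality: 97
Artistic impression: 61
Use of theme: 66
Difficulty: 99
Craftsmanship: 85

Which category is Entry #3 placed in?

Tier 2

Artistic impression score 61 ≥ 50: minimum met.
Weighted total:
  Creativity 87 × 0.06 = 5.22
  Innovation 82 × 0.05 = 4.1
  Originality 97 × 0.05 = 4.85
  Artistic impression 61 × 0.16 = 9.76
  Use of theme 66 × 0.2 = 13.2
  Difficulty 99 × 0.17 = 16.83
  Craftsmanship 85 × 0.31 = 26.35
Sum = 80.31
80.31 is ≥ 69.5 and < 88 → Tier 2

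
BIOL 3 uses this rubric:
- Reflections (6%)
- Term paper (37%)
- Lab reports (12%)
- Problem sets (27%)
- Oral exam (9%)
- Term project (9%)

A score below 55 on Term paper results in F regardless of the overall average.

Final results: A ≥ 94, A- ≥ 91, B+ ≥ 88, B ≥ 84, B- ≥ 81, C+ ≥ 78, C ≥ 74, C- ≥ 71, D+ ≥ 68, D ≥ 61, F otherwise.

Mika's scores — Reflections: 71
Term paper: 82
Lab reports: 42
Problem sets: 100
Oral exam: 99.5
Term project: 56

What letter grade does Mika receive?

C+

Term paper score 82 ≥ 55: minimum met.
Weighted total:
  Reflections 71 × 0.06 = 4.26
  Term paper 82 × 0.37 = 30.34
  Lab reports 42 × 0.12 = 5.04
  Problem sets 100 × 0.27 = 27
  Oral exam 99.5 × 0.09 = 8.955
  Term project 56 × 0.09 = 5.04
Sum = 80.635
80.635 is ≥ 78 and < 81 → C+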